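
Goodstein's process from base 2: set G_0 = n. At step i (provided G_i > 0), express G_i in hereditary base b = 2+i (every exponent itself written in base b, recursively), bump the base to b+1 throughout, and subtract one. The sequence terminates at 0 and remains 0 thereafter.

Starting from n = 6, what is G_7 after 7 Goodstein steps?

G_0 = 6. HB_2(6) = 2^2 + 2. Bump = 30. G_1 = 29.
G_1 = 29. HB_3(29) = 3^3 + 2. Bump = 258. G_2 = 257.
G_2 = 257. HB_4(257) = 4^4 + 1. Bump = 3126. G_3 = 3125.
G_3 = 3125. HB_5(3125) = 5^5. Bump = 46656. G_4 = 46655.
G_4 = 46655. HB_6(46655) = 5·6^5 + 5·6^4 + 5·6^3 + 5·6^2 + 5·6 + 5. Bump = 98040. G_5 = 98039.
G_5 = 98039. HB_7(98039) = 5·7^5 + 5·7^4 + 5·7^3 + 5·7^2 + 5·7 + 4. Bump = 187244. G_6 = 187243.
G_6 = 187243. HB_8(187243) = 5·8^5 + 5·8^4 + 5·8^3 + 5·8^2 + 5·8 + 3. Bump = 332148. G_7 = 332147.
G_7 = 332147. HB_9(332147) = 5·9^5 + 5·9^4 + 5·9^3 + 5·9^2 + 5·9 + 2. Bump = 555552. G_8 = 555551.

332147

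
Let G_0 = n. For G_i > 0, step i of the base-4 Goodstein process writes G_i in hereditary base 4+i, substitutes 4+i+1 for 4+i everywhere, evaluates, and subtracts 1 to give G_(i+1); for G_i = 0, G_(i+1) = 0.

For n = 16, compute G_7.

i=0: 16 = 4^2 (b=4); 4→5: 5^2 = 25; 25−1 = 24
i=1: 24 = 4·5 + 4 (b=5); 5→6: 4·6 + 4 = 28; 28−1 = 27
i=2: 27 = 4·6 + 3 (b=6); 6→7: 4·7 + 3 = 31; 31−1 = 30
i=3: 30 = 4·7 + 2 (b=7); 7→8: 4·8 + 2 = 34; 34−1 = 33
i=4: 33 = 4·8 + 1 (b=8); 8→9: 4·9 + 1 = 37; 37−1 = 36
i=5: 36 = 4·9 (b=9); 9→10: 4·10 = 40; 40−1 = 39
i=6: 39 = 3·10 + 9 (b=10); 10→11: 3·11 + 9 = 42; 42−1 = 41

41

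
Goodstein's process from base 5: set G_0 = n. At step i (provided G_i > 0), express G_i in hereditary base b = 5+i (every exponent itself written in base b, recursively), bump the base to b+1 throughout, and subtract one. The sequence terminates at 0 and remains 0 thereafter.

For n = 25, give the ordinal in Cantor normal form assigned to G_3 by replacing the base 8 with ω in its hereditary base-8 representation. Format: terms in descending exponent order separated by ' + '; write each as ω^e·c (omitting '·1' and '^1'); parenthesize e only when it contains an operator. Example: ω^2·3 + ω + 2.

i=0: 25 = 5^2 (b=5); 5→6: 6^2 = 36; 36−1 = 35
i=1: 35 = 5·6 + 5 (b=6); 6→7: 5·7 + 5 = 40; 40−1 = 39
i=2: 39 = 5·7 + 4 (b=7); 7→8: 5·8 + 4 = 44; 44−1 = 43
i=3: 43 = 5·8 + 3 (b=8); 8→9: 5·9 + 3 = 48; 48−1 = 47

ω·5 + 3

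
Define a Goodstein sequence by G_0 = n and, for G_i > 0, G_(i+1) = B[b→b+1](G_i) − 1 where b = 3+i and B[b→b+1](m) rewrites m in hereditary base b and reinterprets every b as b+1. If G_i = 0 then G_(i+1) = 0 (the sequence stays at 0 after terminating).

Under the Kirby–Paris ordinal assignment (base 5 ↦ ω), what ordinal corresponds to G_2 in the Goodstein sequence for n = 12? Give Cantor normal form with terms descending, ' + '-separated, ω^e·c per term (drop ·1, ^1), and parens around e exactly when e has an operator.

ω^2 + 2

base 3: 12 = 3^2 + 3; at 4: 4^2 + 4 = 20; next = 19
base 4: 19 = 4^2 + 3; at 5: 5^2 + 3 = 28; next = 27
base 5: 27 = 5^2 + 2; at 6: 6^2 + 2 = 38; next = 37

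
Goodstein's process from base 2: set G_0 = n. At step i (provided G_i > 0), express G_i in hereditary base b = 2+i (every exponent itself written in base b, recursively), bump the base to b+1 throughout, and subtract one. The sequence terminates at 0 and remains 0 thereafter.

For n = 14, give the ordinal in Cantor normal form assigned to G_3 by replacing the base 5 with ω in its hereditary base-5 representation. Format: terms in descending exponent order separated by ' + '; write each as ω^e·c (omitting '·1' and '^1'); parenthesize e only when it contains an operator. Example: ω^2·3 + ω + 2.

ω^(ω + 1) + ω^ω

G_0=14  [base 2] 2^(2 + 1) + 2^2 + 2  →[2↦3]→  3^(3 + 1) + 3^3 + 3 = 111  −1 ⇒ G_1=110
G_1=110  [base 3] 3^(3 + 1) + 3^3 + 2  →[3↦4]→  4^(4 + 1) + 4^4 + 2 = 1282  −1 ⇒ G_2=1281
G_2=1281  [base 4] 4^(4 + 1) + 4^4 + 1  →[4↦5]→  5^(5 + 1) + 5^5 + 1 = 18751  −1 ⇒ G_3=18750
G_3=18750  [base 5] 5^(5 + 1) + 5^5  →[5↦6]→  6^(6 + 1) + 6^6 = 326592  −1 ⇒ G_4=326591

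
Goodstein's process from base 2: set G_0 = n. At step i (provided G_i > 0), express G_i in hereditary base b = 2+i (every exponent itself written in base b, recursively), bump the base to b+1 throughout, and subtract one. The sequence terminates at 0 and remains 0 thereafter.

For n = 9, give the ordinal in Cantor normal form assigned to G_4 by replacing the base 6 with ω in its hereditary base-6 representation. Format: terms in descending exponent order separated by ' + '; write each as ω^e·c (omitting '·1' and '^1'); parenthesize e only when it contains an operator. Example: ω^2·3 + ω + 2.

ω^ω·3 + ω^3·3 + ω^2·3 + ω·3 + 1

(0) 9|_2 = 2^(2 + 1) + 1 ↦ 3^(3 + 1) + 1|_3 = 82 ⇒ 81
(1) 81|_3 = 3^(3 + 1) ↦ 4^(4 + 1)|_4 = 1024 ⇒ 1023
(2) 1023|_4 = 3·4^4 + 3·4^3 + 3·4^2 + 3·4 + 3 ↦ 3·5^5 + 3·5^3 + 3·5^2 + 3·5 + 3|_5 = 9843 ⇒ 9842
(3) 9842|_5 = 3·5^5 + 3·5^3 + 3·5^2 + 3·5 + 2 ↦ 3·6^6 + 3·6^3 + 3·6^2 + 3·6 + 2|_6 = 140744 ⇒ 140743
(4) 140743|_6 = 3·6^6 + 3·6^3 + 3·6^2 + 3·6 + 1 ↦ 3·7^7 + 3·7^3 + 3·7^2 + 3·7 + 1|_7 = 2471827 ⇒ 2471826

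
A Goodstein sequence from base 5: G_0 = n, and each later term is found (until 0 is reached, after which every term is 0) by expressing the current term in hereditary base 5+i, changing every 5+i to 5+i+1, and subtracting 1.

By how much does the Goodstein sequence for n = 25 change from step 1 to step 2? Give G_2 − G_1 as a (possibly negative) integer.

base 5: 25 = 5^2; at 6: 6^2 = 36; next = 35
base 6: 35 = 5·6 + 5; at 7: 5·7 + 5 = 40; next = 39

4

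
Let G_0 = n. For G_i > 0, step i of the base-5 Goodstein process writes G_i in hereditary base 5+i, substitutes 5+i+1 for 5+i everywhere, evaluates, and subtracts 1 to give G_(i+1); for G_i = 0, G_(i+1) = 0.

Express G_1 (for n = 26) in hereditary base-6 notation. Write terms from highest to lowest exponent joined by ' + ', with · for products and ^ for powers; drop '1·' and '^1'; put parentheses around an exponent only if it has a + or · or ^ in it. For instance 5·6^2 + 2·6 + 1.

6^2

G_0=26  [base 5] 5^2 + 1  →[5↦6]→  6^2 + 1 = 37  −1 ⇒ G_1=36
G_1=36  [base 6] 6^2  →[6↦7]→  7^2 = 49  −1 ⇒ G_2=48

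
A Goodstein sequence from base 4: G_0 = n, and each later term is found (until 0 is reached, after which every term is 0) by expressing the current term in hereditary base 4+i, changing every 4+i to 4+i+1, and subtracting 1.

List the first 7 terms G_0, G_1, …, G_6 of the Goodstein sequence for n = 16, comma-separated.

base 4: 16 = 4^2; at 5: 5^2 = 25; next = 24
base 5: 24 = 4·5 + 4; at 6: 4·6 + 4 = 28; next = 27
base 6: 27 = 4·6 + 3; at 7: 4·7 + 3 = 31; next = 30
base 7: 30 = 4·7 + 2; at 8: 4·8 + 2 = 34; next = 33
base 8: 33 = 4·8 + 1; at 9: 4·9 + 1 = 37; next = 36
base 9: 36 = 4·9; at 10: 4·10 = 40; next = 39

16, 24, 27, 30, 33, 36, 39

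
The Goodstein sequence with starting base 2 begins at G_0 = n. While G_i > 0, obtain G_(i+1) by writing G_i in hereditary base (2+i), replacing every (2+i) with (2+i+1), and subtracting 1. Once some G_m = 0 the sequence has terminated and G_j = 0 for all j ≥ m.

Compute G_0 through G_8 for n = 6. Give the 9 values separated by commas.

6, 29, 257, 3125, 46655, 98039, 187243, 332147, 555551

step 0: 6 = 2^2 + 2; sub 3 for 2: 3^3 + 3; = 30; G_1 = 30−1 = 29
step 1: 29 = 3^3 + 2; sub 4 for 3: 4^4 + 2; = 258; G_2 = 258−1 = 257
step 2: 257 = 4^4 + 1; sub 5 for 4: 5^5 + 1; = 3126; G_3 = 3126−1 = 3125
step 3: 3125 = 5^5; sub 6 for 5: 6^6; = 46656; G_4 = 46656−1 = 46655
step 4: 46655 = 5·6^5 + 5·6^4 + 5·6^3 + 5·6^2 + 5·6 + 5; sub 7 for 6: 5·7^5 + 5·7^4 + 5·7^3 + 5·7^2 + 5·7 + 5; = 98040; G_5 = 98040−1 = 98039
step 5: 98039 = 5·7^5 + 5·7^4 + 5·7^3 + 5·7^2 + 5·7 + 4; sub 8 for 7: 5·8^5 + 5·8^4 + 5·8^3 + 5·8^2 + 5·8 + 4; = 187244; G_6 = 187244−1 = 187243
step 6: 187243 = 5·8^5 + 5·8^4 + 5·8^3 + 5·8^2 + 5·8 + 3; sub 9 for 8: 5·9^5 + 5·9^4 + 5·9^3 + 5·9^2 + 5·9 + 3; = 332148; G_7 = 332148−1 = 332147
step 7: 332147 = 5·9^5 + 5·9^4 + 5·9^3 + 5·9^2 + 5·9 + 2; sub 10 for 9: 5·10^5 + 5·10^4 + 5·10^3 + 5·10^2 + 5·10 + 2; = 555552; G_8 = 555552−1 = 555551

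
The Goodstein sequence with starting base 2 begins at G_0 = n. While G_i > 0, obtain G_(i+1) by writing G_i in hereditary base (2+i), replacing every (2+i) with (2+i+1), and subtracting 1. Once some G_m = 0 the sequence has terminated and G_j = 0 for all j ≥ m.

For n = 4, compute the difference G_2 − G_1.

15

i=0: 4 = 2^2 (b=2); 2→3: 3^3 = 27; 27−1 = 26
i=1: 26 = 2·3^2 + 2·3 + 2 (b=3); 3→4: 2·4^2 + 2·4 + 2 = 42; 42−1 = 41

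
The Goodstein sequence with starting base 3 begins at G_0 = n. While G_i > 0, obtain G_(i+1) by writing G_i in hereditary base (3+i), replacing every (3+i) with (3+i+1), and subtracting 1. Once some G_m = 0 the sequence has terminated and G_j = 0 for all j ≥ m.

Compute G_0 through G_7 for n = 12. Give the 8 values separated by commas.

base 3: 12 = 3^2 + 3; at 4: 4^2 + 4 = 20; next = 19
base 4: 19 = 4^2 + 3; at 5: 5^2 + 3 = 28; next = 27
base 5: 27 = 5^2 + 2; at 6: 6^2 + 2 = 38; next = 37
base 6: 37 = 6^2 + 1; at 7: 7^2 + 1 = 50; next = 49
base 7: 49 = 7^2; at 8: 8^2 = 64; next = 63
base 8: 63 = 7·8 + 7; at 9: 7·9 + 7 = 70; next = 69
base 9: 69 = 7·9 + 6; at 10: 7·10 + 6 = 76; next = 75

12, 19, 27, 37, 49, 63, 69, 75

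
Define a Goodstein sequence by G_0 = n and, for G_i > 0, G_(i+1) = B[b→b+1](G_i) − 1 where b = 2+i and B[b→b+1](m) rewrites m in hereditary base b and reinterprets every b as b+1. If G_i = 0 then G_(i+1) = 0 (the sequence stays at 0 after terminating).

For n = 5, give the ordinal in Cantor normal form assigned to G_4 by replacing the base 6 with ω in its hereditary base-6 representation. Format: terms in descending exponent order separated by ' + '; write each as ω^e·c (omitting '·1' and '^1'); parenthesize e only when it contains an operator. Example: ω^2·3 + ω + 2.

ω^3·3 + ω^2·3 + ω·3 + 1

G_0=5  [base 2] 2^2 + 1  →[2↦3]→  3^3 + 1 = 28  −1 ⇒ G_1=27
G_1=27  [base 3] 3^3  →[3↦4]→  4^4 = 256  −1 ⇒ G_2=255
G_2=255  [base 4] 3·4^3 + 3·4^2 + 3·4 + 3  →[4↦5]→  3·5^3 + 3·5^2 + 3·5 + 3 = 468  −1 ⇒ G_3=467
G_3=467  [base 5] 3·5^3 + 3·5^2 + 3·5 + 2  →[5↦6]→  3·6^3 + 3·6^2 + 3·6 + 2 = 776  −1 ⇒ G_4=775
G_4=775  [base 6] 3·6^3 + 3·6^2 + 3·6 + 1  →[6↦7]→  3·7^3 + 3·7^2 + 3·7 + 1 = 1198  −1 ⇒ G_5=1197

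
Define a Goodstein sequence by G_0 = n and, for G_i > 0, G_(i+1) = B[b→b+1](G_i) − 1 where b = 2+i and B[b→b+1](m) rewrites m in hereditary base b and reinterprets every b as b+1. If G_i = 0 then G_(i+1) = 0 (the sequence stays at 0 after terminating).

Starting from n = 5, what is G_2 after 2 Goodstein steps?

(0) 5|_2 = 2^2 + 1 ↦ 3^3 + 1|_3 = 28 ⇒ 27
(1) 27|_3 = 3^3 ↦ 4^4|_4 = 256 ⇒ 255
(2) 255|_4 = 3·4^3 + 3·4^2 + 3·4 + 3 ↦ 3·5^3 + 3·5^2 + 3·5 + 3|_5 = 468 ⇒ 467

255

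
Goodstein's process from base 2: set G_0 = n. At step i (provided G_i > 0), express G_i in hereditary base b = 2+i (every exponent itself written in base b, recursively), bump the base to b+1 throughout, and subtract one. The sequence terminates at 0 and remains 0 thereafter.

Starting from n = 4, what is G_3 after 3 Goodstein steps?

G_0 = 4. HB_2(4) = 2^2. Bump = 27. G_1 = 26.
G_1 = 26. HB_3(26) = 2·3^2 + 2·3 + 2. Bump = 42. G_2 = 41.
G_2 = 41. HB_4(41) = 2·4^2 + 2·4 + 1. Bump = 61. G_3 = 60.
G_3 = 60. HB_5(60) = 2·5^2 + 2·5. Bump = 84. G_4 = 83.

60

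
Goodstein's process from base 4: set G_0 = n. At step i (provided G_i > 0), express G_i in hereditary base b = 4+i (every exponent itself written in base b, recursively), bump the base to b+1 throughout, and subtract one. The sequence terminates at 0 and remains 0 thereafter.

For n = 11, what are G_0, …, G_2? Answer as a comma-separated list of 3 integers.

G_0=11  [base 4] 2·4 + 3  →[4↦5]→  2·5 + 3 = 13  −1 ⇒ G_1=12
G_1=12  [base 5] 2·5 + 2  →[5↦6]→  2·6 + 2 = 14  −1 ⇒ G_2=13

11, 12, 13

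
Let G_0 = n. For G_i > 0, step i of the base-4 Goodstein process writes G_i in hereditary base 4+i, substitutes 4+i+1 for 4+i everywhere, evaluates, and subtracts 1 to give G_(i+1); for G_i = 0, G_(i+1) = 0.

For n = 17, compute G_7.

17 —HB4→ 4^2 + 1 —bump→ 5^2 + 1 = 26 —(−1)→ 25
25 —HB5→ 5^2 —bump→ 6^2 = 36 —(−1)→ 35
35 —HB6→ 5·6 + 5 —bump→ 5·7 + 5 = 40 —(−1)→ 39
39 —HB7→ 5·7 + 4 —bump→ 5·8 + 4 = 44 —(−1)→ 43
43 —HB8→ 5·8 + 3 —bump→ 5·9 + 3 = 48 —(−1)→ 47
47 —HB9→ 5·9 + 2 —bump→ 5·10 + 2 = 52 —(−1)→ 51
51 —HB10→ 5·10 + 1 —bump→ 5·11 + 1 = 56 —(−1)→ 55
55 —HB11→ 5·11 —bump→ 5·12 = 60 —(−1)→ 59

55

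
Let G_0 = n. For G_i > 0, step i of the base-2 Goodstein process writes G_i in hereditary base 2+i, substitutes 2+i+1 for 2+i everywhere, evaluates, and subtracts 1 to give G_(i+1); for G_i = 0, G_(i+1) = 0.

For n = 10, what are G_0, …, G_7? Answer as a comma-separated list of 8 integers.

10, 83, 1025, 15625, 279935, 4215754, 84073323, 1937434592

step 0: 10 = 2^(2 + 1) + 2; sub 3 for 2: 3^(3 + 1) + 3; = 84; G_1 = 84−1 = 83
step 1: 83 = 3^(3 + 1) + 2; sub 4 for 3: 4^(4 + 1) + 2; = 1026; G_2 = 1026−1 = 1025
step 2: 1025 = 4^(4 + 1) + 1; sub 5 for 4: 5^(5 + 1) + 1; = 15626; G_3 = 15626−1 = 15625
step 3: 15625 = 5^(5 + 1); sub 6 for 5: 6^(6 + 1); = 279936; G_4 = 279936−1 = 279935
step 4: 279935 = 5·6^6 + 5·6^5 + 5·6^4 + 5·6^3 + 5·6^2 + 5·6 + 5; sub 7 for 6: 5·7^7 + 5·7^5 + 5·7^4 + 5·7^3 + 5·7^2 + 5·7 + 5; = 4215755; G_5 = 4215755−1 = 4215754
step 5: 4215754 = 5·7^7 + 5·7^5 + 5·7^4 + 5·7^3 + 5·7^2 + 5·7 + 4; sub 8 for 7: 5·8^8 + 5·8^5 + 5·8^4 + 5·8^3 + 5·8^2 + 5·8 + 4; = 84073324; G_6 = 84073324−1 = 84073323
step 6: 84073323 = 5·8^8 + 5·8^5 + 5·8^4 + 5·8^3 + 5·8^2 + 5·8 + 3; sub 9 for 8: 5·9^9 + 5·9^5 + 5·9^4 + 5·9^3 + 5·9^2 + 5·9 + 3; = 1937434593; G_7 = 1937434593−1 = 1937434592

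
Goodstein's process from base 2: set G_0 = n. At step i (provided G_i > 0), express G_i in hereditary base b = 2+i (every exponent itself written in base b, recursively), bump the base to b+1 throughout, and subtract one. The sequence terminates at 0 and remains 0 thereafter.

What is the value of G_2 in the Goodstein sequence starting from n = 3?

G_0 = 3. HB_2(3) = 2 + 1. Bump = 4. G_1 = 3.
G_1 = 3. HB_3(3) = 3. Bump = 4. G_2 = 3.
G_2 = 3. HB_4(3) = 3. Bump = 3. G_3 = 2.

3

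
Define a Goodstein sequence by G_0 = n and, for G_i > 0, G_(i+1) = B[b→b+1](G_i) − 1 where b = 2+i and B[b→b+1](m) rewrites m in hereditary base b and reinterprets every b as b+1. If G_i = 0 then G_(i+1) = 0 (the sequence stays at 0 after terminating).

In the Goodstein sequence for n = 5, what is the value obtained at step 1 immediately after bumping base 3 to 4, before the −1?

256

(0) 5|_2 = 2^2 + 1 ↦ 3^3 + 1|_3 = 28 ⇒ 27
(1) 27|_3 = 3^3 ↦ 4^4|_4 = 256 ⇒ 255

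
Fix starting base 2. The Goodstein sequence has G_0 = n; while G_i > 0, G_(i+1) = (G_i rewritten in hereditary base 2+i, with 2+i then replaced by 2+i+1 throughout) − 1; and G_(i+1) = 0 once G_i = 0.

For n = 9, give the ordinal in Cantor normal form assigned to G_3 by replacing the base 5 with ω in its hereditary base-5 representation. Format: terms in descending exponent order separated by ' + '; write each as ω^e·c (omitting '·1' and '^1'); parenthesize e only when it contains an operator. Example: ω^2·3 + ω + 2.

i=0: 9 = 2^(2 + 1) + 1 (b=2); 2→3: 3^(3 + 1) + 1 = 82; 82−1 = 81
i=1: 81 = 3^(3 + 1) (b=3); 3→4: 4^(4 + 1) = 1024; 1024−1 = 1023
i=2: 1023 = 3·4^4 + 3·4^3 + 3·4^2 + 3·4 + 3 (b=4); 4→5: 3·5^5 + 3·5^3 + 3·5^2 + 3·5 + 3 = 9843; 9843−1 = 9842

ω^ω·3 + ω^3·3 + ω^2·3 + ω·3 + 2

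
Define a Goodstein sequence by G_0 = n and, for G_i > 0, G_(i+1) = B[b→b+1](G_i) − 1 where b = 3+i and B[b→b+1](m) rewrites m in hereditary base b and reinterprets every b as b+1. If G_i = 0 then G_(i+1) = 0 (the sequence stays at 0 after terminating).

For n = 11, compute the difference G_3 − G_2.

step 0: 11 = 3^2 + 2; sub 4 for 3: 4^2 + 2; = 18; G_1 = 18−1 = 17
step 1: 17 = 4^2 + 1; sub 5 for 4: 5^2 + 1; = 26; G_2 = 26−1 = 25
step 2: 25 = 5^2; sub 6 for 5: 6^2; = 36; G_3 = 36−1 = 35

10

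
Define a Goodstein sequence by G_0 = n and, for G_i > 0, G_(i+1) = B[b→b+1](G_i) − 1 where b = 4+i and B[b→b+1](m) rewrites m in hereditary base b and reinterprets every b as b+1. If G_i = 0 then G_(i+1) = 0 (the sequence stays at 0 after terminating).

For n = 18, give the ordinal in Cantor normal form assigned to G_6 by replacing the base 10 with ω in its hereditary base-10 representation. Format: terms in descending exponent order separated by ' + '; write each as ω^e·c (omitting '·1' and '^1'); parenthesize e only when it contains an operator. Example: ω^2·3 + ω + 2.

18 —HB4→ 4^2 + 2 —bump→ 5^2 + 2 = 27 —(−1)→ 26
26 —HB5→ 5^2 + 1 —bump→ 6^2 + 1 = 37 —(−1)→ 36
36 —HB6→ 6^2 —bump→ 7^2 = 49 —(−1)→ 48
48 —HB7→ 6·7 + 6 —bump→ 6·8 + 6 = 54 —(−1)→ 53
53 —HB8→ 6·8 + 5 —bump→ 6·9 + 5 = 59 —(−1)→ 58
58 —HB9→ 6·9 + 4 —bump→ 6·10 + 4 = 64 —(−1)→ 63
63 —HB10→ 6·10 + 3 —bump→ 6·11 + 3 = 69 —(−1)→ 68

ω·6 + 3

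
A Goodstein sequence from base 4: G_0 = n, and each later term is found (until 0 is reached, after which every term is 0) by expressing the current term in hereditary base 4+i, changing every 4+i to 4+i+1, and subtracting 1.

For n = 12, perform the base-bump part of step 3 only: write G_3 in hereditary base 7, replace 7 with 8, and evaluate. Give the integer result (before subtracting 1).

i=0: 12 = 3·4 (b=4); 4→5: 3·5 = 15; 15−1 = 14
i=1: 14 = 2·5 + 4 (b=5); 5→6: 2·6 + 4 = 16; 16−1 = 15
i=2: 15 = 2·6 + 3 (b=6); 6→7: 2·7 + 3 = 17; 17−1 = 16
i=3: 16 = 2·7 + 2 (b=7); 7→8: 2·8 + 2 = 18; 18−1 = 17

18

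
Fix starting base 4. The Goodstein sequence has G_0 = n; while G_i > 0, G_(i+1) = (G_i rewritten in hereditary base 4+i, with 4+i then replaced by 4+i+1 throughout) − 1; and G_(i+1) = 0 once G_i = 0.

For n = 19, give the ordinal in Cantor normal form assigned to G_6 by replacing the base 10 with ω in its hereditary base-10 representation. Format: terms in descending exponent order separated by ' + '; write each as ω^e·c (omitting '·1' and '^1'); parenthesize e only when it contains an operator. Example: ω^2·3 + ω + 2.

ω·7 + 5

(0) 19|_4 = 4^2 + 3 ↦ 5^2 + 3|_5 = 28 ⇒ 27
(1) 27|_5 = 5^2 + 2 ↦ 6^2 + 2|_6 = 38 ⇒ 37
(2) 37|_6 = 6^2 + 1 ↦ 7^2 + 1|_7 = 50 ⇒ 49
(3) 49|_7 = 7^2 ↦ 8^2|_8 = 64 ⇒ 63
(4) 63|_8 = 7·8 + 7 ↦ 7·9 + 7|_9 = 70 ⇒ 69
(5) 69|_9 = 7·9 + 6 ↦ 7·10 + 6|_10 = 76 ⇒ 75
(6) 75|_10 = 7·10 + 5 ↦ 7·11 + 5|_11 = 82 ⇒ 81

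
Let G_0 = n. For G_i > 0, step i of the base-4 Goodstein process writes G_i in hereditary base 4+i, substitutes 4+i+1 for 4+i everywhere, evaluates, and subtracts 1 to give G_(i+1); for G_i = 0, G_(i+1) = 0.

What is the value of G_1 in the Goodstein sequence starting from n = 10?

i=0: 10 = 2·4 + 2 (b=4); 4→5: 2·5 + 2 = 12; 12−1 = 11
i=1: 11 = 2·5 + 1 (b=5); 5→6: 2·6 + 1 = 13; 13−1 = 12

11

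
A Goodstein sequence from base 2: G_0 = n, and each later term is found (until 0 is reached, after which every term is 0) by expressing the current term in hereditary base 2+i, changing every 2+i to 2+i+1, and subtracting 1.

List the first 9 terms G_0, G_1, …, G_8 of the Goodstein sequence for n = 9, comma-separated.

9, 81, 1023, 9842, 140743, 2471826, 50333399, 1162263921, 30000003325

step 0: 9 = 2^(2 + 1) + 1; sub 3 for 2: 3^(3 + 1) + 1; = 82; G_1 = 82−1 = 81
step 1: 81 = 3^(3 + 1); sub 4 for 3: 4^(4 + 1); = 1024; G_2 = 1024−1 = 1023
step 2: 1023 = 3·4^4 + 3·4^3 + 3·4^2 + 3·4 + 3; sub 5 for 4: 3·5^5 + 3·5^3 + 3·5^2 + 3·5 + 3; = 9843; G_3 = 9843−1 = 9842
step 3: 9842 = 3·5^5 + 3·5^3 + 3·5^2 + 3·5 + 2; sub 6 for 5: 3·6^6 + 3·6^3 + 3·6^2 + 3·6 + 2; = 140744; G_4 = 140744−1 = 140743
step 4: 140743 = 3·6^6 + 3·6^3 + 3·6^2 + 3·6 + 1; sub 7 for 6: 3·7^7 + 3·7^3 + 3·7^2 + 3·7 + 1; = 2471827; G_5 = 2471827−1 = 2471826
step 5: 2471826 = 3·7^7 + 3·7^3 + 3·7^2 + 3·7; sub 8 for 7: 3·8^8 + 3·8^3 + 3·8^2 + 3·8; = 50333400; G_6 = 50333400−1 = 50333399
step 6: 50333399 = 3·8^8 + 3·8^3 + 3·8^2 + 2·8 + 7; sub 9 for 8: 3·9^9 + 3·9^3 + 3·9^2 + 2·9 + 7; = 1162263922; G_7 = 1162263922−1 = 1162263921
step 7: 1162263921 = 3·9^9 + 3·9^3 + 3·9^2 + 2·9 + 6; sub 10 for 9: 3·10^10 + 3·10^3 + 3·10^2 + 2·10 + 6; = 30000003326; G_8 = 30000003326−1 = 30000003325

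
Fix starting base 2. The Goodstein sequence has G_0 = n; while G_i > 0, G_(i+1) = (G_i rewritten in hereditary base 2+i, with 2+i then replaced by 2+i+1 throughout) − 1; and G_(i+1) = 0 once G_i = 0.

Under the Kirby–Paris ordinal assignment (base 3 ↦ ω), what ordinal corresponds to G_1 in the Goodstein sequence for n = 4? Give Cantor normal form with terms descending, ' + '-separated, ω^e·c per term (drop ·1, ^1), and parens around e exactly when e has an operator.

ω^2·2 + ω·2 + 2

[0] 4 ≡ 2^2 (base 2). Lift 3: 27. −1: 26.
[1] 26 ≡ 2·3^2 + 2·3 + 2 (base 3). Lift 4: 42. −1: 41.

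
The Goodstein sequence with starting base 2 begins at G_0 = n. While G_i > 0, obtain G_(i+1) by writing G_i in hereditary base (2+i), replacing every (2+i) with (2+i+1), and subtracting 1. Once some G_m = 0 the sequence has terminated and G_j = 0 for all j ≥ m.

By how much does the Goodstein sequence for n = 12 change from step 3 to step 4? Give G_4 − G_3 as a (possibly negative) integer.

G_0=12  [base 2] 2^(2 + 1) + 2^2  →[2↦3]→  3^(3 + 1) + 3^3 = 108  −1 ⇒ G_1=107
G_1=107  [base 3] 3^(3 + 1) + 2·3^2 + 2·3 + 2  →[3↦4]→  4^(4 + 1) + 2·4^2 + 2·4 + 2 = 1066  −1 ⇒ G_2=1065
G_2=1065  [base 4] 4^(4 + 1) + 2·4^2 + 2·4 + 1  →[4↦5]→  5^(5 + 1) + 2·5^2 + 2·5 + 1 = 15686  −1 ⇒ G_3=15685
G_3=15685  [base 5] 5^(5 + 1) + 2·5^2 + 2·5  →[5↦6]→  6^(6 + 1) + 2·6^2 + 2·6 = 280020  −1 ⇒ G_4=280019

264334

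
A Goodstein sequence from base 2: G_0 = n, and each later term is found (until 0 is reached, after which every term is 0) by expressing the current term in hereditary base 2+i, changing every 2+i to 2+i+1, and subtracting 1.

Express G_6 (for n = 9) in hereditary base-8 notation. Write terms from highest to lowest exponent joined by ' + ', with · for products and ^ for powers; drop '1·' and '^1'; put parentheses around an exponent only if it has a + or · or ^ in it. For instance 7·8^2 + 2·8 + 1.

(0) 9|_2 = 2^(2 + 1) + 1 ↦ 3^(3 + 1) + 1|_3 = 82 ⇒ 81
(1) 81|_3 = 3^(3 + 1) ↦ 4^(4 + 1)|_4 = 1024 ⇒ 1023
(2) 1023|_4 = 3·4^4 + 3·4^3 + 3·4^2 + 3·4 + 3 ↦ 3·5^5 + 3·5^3 + 3·5^2 + 3·5 + 3|_5 = 9843 ⇒ 9842
(3) 9842|_5 = 3·5^5 + 3·5^3 + 3·5^2 + 3·5 + 2 ↦ 3·6^6 + 3·6^3 + 3·6^2 + 3·6 + 2|_6 = 140744 ⇒ 140743
(4) 140743|_6 = 3·6^6 + 3·6^3 + 3·6^2 + 3·6 + 1 ↦ 3·7^7 + 3·7^3 + 3·7^2 + 3·7 + 1|_7 = 2471827 ⇒ 2471826
(5) 2471826|_7 = 3·7^7 + 3·7^3 + 3·7^2 + 3·7 ↦ 3·8^8 + 3·8^3 + 3·8^2 + 3·8|_8 = 50333400 ⇒ 50333399

3·8^8 + 3·8^3 + 3·8^2 + 2·8 + 7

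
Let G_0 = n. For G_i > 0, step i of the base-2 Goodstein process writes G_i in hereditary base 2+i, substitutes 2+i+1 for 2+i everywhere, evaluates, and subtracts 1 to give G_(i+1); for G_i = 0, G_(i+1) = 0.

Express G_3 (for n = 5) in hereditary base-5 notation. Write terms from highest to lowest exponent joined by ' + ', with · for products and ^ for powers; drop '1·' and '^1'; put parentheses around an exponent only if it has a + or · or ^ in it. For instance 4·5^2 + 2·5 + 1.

step 0: 5 = 2^2 + 1; sub 3 for 2: 3^3 + 1; = 28; G_1 = 28−1 = 27
step 1: 27 = 3^3; sub 4 for 3: 4^4; = 256; G_2 = 256−1 = 255
step 2: 255 = 3·4^3 + 3·4^2 + 3·4 + 3; sub 5 for 4: 3·5^3 + 3·5^2 + 3·5 + 3; = 468; G_3 = 468−1 = 467

3·5^3 + 3·5^2 + 3·5 + 2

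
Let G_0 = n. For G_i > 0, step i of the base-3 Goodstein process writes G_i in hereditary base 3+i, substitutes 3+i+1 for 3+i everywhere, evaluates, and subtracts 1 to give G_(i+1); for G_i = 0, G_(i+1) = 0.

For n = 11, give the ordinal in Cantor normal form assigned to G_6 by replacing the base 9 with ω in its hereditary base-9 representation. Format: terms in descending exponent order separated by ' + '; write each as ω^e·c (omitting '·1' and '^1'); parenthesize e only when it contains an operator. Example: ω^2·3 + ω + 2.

ω·5 + 2

G_0=11  [base 3] 3^2 + 2  →[3↦4]→  4^2 + 2 = 18  −1 ⇒ G_1=17
G_1=17  [base 4] 4^2 + 1  →[4↦5]→  5^2 + 1 = 26  −1 ⇒ G_2=25
G_2=25  [base 5] 5^2  →[5↦6]→  6^2 = 36  −1 ⇒ G_3=35
G_3=35  [base 6] 5·6 + 5  →[6↦7]→  5·7 + 5 = 40  −1 ⇒ G_4=39
G_4=39  [base 7] 5·7 + 4  →[7↦8]→  5·8 + 4 = 44  −1 ⇒ G_5=43
G_5=43  [base 8] 5·8 + 3  →[8↦9]→  5·9 + 3 = 48  −1 ⇒ G_6=47
G_6=47  [base 9] 5·9 + 2  →[9↦10]→  5·10 + 2 = 52  −1 ⇒ G_7=51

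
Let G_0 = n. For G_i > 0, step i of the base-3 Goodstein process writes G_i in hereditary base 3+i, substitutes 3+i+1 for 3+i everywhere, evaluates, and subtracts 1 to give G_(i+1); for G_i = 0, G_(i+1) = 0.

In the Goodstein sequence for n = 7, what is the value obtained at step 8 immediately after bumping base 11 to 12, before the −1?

base 3: 7 = 2·3 + 1; at 4: 2·4 + 1 = 9; next = 8
base 4: 8 = 2·4; at 5: 2·5 = 10; next = 9
base 5: 9 = 5 + 4; at 6: 6 + 4 = 10; next = 9
base 6: 9 = 6 + 3; at 7: 7 + 3 = 10; next = 9
base 7: 9 = 7 + 2; at 8: 8 + 2 = 10; next = 9
base 8: 9 = 8 + 1; at 9: 9 + 1 = 10; next = 9
base 9: 9 = 9; at 10: 10 = 10; next = 9
base 10: 9 = 9; at 11: 9 = 9; next = 8

8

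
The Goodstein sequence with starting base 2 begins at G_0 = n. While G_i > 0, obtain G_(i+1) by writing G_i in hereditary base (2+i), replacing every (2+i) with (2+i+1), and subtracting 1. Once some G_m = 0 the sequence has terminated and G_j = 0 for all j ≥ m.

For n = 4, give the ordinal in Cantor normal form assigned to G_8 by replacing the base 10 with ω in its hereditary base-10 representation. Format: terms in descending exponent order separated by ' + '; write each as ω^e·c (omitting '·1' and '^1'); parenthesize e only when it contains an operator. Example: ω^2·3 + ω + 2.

base 2: 4 = 2^2; at 3: 3^3 = 27; next = 26
base 3: 26 = 2·3^2 + 2·3 + 2; at 4: 2·4^2 + 2·4 + 2 = 42; next = 41
base 4: 41 = 2·4^2 + 2·4 + 1; at 5: 2·5^2 + 2·5 + 1 = 61; next = 60
base 5: 60 = 2·5^2 + 2·5; at 6: 2·6^2 + 2·6 = 84; next = 83
base 6: 83 = 2·6^2 + 6 + 5; at 7: 2·7^2 + 7 + 5 = 110; next = 109
base 7: 109 = 2·7^2 + 7 + 4; at 8: 2·8^2 + 8 + 4 = 140; next = 139
base 8: 139 = 2·8^2 + 8 + 3; at 9: 2·9^2 + 9 + 3 = 174; next = 173
base 9: 173 = 2·9^2 + 9 + 2; at 10: 2·10^2 + 10 + 2 = 212; next = 211

ω^2·2 + ω + 1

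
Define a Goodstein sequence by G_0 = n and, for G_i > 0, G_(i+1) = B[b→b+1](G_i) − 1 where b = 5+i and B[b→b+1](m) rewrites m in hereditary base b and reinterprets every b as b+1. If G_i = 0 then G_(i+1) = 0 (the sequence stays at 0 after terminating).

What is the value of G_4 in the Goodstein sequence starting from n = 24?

G_0 = 24. HB_5(24) = 4·5 + 4. Bump = 28. G_1 = 27.
G_1 = 27. HB_6(27) = 4·6 + 3. Bump = 31. G_2 = 30.
G_2 = 30. HB_7(30) = 4·7 + 2. Bump = 34. G_3 = 33.
G_3 = 33. HB_8(33) = 4·8 + 1. Bump = 37. G_4 = 36.

36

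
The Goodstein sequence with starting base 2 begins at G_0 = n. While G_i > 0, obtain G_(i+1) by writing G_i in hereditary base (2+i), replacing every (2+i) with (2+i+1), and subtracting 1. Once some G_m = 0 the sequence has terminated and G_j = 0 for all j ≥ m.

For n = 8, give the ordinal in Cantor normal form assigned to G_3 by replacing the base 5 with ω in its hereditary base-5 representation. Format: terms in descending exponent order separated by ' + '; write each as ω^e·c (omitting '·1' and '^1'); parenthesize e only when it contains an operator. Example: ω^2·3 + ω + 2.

(0) 8|_2 = 2^(2 + 1) ↦ 3^(3 + 1)|_3 = 81 ⇒ 80
(1) 80|_3 = 2·3^3 + 2·3^2 + 2·3 + 2 ↦ 2·4^4 + 2·4^2 + 2·4 + 2|_4 = 554 ⇒ 553
(2) 553|_4 = 2·4^4 + 2·4^2 + 2·4 + 1 ↦ 2·5^5 + 2·5^2 + 2·5 + 1|_5 = 6311 ⇒ 6310

ω^ω·2 + ω^2·2 + ω·2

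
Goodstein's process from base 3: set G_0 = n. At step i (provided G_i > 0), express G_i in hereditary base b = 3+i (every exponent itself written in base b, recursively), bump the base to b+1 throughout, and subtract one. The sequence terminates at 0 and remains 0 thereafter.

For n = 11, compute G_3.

G_0=11  [base 3] 3^2 + 2  →[3↦4]→  4^2 + 2 = 18  −1 ⇒ G_1=17
G_1=17  [base 4] 4^2 + 1  →[4↦5]→  5^2 + 1 = 26  −1 ⇒ G_2=25
G_2=25  [base 5] 5^2  →[5↦6]→  6^2 = 36  −1 ⇒ G_3=35
G_3=35  [base 6] 5·6 + 5  →[6↦7]→  5·7 + 5 = 40  −1 ⇒ G_4=39

35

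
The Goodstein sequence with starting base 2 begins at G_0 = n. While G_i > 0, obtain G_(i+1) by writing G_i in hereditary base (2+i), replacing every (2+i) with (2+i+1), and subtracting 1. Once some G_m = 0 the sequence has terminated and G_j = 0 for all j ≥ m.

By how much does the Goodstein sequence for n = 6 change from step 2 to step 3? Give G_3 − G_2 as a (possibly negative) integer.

[0] 6 ≡ 2^2 + 2 (base 2). Lift 3: 30. −1: 29.
[1] 29 ≡ 3^3 + 2 (base 3). Lift 4: 258. −1: 257.
[2] 257 ≡ 4^4 + 1 (base 4). Lift 5: 3126. −1: 3125.

2868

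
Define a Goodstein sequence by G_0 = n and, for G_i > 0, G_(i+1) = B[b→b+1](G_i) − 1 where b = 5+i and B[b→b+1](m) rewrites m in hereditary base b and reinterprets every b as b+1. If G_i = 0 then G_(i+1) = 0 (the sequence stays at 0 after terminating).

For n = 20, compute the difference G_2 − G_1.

2

base 5: 20 = 4·5; at 6: 4·6 = 24; next = 23
base 6: 23 = 3·6 + 5; at 7: 3·7 + 5 = 26; next = 25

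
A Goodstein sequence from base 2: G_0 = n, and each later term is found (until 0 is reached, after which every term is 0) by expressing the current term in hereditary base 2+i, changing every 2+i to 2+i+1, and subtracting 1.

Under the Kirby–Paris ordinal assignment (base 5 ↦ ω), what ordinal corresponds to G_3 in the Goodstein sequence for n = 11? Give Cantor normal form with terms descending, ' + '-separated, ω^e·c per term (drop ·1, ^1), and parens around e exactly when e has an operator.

G_0 = 11. HB_2(11) = 2^(2 + 1) + 2 + 1. Bump = 85. G_1 = 84.
G_1 = 84. HB_3(84) = 3^(3 + 1) + 3. Bump = 1028. G_2 = 1027.
G_2 = 1027. HB_4(1027) = 4^(4 + 1) + 3. Bump = 15628. G_3 = 15627.
G_3 = 15627. HB_5(15627) = 5^(5 + 1) + 2. Bump = 279938. G_4 = 279937.

ω^(ω + 1) + 2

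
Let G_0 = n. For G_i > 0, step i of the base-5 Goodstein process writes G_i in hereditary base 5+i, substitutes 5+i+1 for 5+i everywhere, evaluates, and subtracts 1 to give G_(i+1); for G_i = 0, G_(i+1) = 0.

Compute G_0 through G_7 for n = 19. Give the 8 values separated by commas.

19, 21, 23, 25, 27, 29, 30, 31

G_0 = 19. HB_5(19) = 3·5 + 4. Bump = 22. G_1 = 21.
G_1 = 21. HB_6(21) = 3·6 + 3. Bump = 24. G_2 = 23.
G_2 = 23. HB_7(23) = 3·7 + 2. Bump = 26. G_3 = 25.
G_3 = 25. HB_8(25) = 3·8 + 1. Bump = 28. G_4 = 27.
G_4 = 27. HB_9(27) = 3·9. Bump = 30. G_5 = 29.
G_5 = 29. HB_10(29) = 2·10 + 9. Bump = 31. G_6 = 30.
G_6 = 30. HB_11(30) = 2·11 + 8. Bump = 32. G_7 = 31.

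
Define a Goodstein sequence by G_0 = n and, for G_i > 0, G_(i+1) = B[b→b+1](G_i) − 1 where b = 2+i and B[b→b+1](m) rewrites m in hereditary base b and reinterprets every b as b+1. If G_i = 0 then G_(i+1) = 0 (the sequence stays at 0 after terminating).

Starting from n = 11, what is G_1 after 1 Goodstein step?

base 2: 11 = 2^(2 + 1) + 2 + 1; at 3: 3^(3 + 1) + 3 + 1 = 85; next = 84
base 3: 84 = 3^(3 + 1) + 3; at 4: 4^(4 + 1) + 4 = 1028; next = 1027

84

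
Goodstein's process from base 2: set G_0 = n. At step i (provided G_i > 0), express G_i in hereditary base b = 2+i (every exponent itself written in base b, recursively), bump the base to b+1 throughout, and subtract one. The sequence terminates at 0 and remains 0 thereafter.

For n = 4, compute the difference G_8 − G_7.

38

step 0: 4 = 2^2; sub 3 for 2: 3^3; = 27; G_1 = 27−1 = 26
step 1: 26 = 2·3^2 + 2·3 + 2; sub 4 for 3: 2·4^2 + 2·4 + 2; = 42; G_2 = 42−1 = 41
step 2: 41 = 2·4^2 + 2·4 + 1; sub 5 for 4: 2·5^2 + 2·5 + 1; = 61; G_3 = 61−1 = 60
step 3: 60 = 2·5^2 + 2·5; sub 6 for 5: 2·6^2 + 2·6; = 84; G_4 = 84−1 = 83
step 4: 83 = 2·6^2 + 6 + 5; sub 7 for 6: 2·7^2 + 7 + 5; = 110; G_5 = 110−1 = 109
step 5: 109 = 2·7^2 + 7 + 4; sub 8 for 7: 2·8^2 + 8 + 4; = 140; G_6 = 140−1 = 139
step 6: 139 = 2·8^2 + 8 + 3; sub 9 for 8: 2·9^2 + 9 + 3; = 174; G_7 = 174−1 = 173
step 7: 173 = 2·9^2 + 9 + 2; sub 10 for 9: 2·10^2 + 10 + 2; = 212; G_8 = 212−1 = 211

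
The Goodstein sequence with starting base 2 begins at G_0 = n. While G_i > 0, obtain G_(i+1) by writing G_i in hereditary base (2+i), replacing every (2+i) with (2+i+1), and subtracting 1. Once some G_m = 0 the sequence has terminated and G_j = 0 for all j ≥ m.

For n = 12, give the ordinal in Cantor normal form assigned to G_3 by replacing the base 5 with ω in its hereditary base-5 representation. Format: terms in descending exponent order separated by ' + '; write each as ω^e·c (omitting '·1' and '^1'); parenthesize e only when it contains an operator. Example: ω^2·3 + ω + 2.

ω^(ω + 1) + ω^2·2 + ω·2

i=0: 12 = 2^(2 + 1) + 2^2 (b=2); 2→3: 3^(3 + 1) + 3^3 = 108; 108−1 = 107
i=1: 107 = 3^(3 + 1) + 2·3^2 + 2·3 + 2 (b=3); 3→4: 4^(4 + 1) + 2·4^2 + 2·4 + 2 = 1066; 1066−1 = 1065
i=2: 1065 = 4^(4 + 1) + 2·4^2 + 2·4 + 1 (b=4); 4→5: 5^(5 + 1) + 2·5^2 + 2·5 + 1 = 15686; 15686−1 = 15685
i=3: 15685 = 5^(5 + 1) + 2·5^2 + 2·5 (b=5); 5→6: 6^(6 + 1) + 2·6^2 + 2·6 = 280020; 280020−1 = 280019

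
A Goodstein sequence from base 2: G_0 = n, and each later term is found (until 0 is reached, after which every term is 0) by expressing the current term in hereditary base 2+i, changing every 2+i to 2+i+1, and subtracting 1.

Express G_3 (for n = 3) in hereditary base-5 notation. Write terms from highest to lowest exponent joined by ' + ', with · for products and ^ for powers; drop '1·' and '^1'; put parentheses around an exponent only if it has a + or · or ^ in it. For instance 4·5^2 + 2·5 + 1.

[0] 3 ≡ 2 + 1 (base 2). Lift 3: 4. −1: 3.
[1] 3 ≡ 3 (base 3). Lift 4: 4. −1: 3.
[2] 3 ≡ 3 (base 4). Lift 5: 3. −1: 2.
[3] 2 ≡ 2 (base 5). Lift 6: 2. −1: 1.

2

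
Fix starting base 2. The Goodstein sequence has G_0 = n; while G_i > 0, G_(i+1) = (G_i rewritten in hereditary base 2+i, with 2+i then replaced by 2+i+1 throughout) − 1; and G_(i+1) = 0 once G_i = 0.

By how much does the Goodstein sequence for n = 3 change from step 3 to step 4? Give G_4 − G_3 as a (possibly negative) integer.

step 0: 3 = 2 + 1; sub 3 for 2: 3 + 1; = 4; G_1 = 4−1 = 3
step 1: 3 = 3; sub 4 for 3: 4; = 4; G_2 = 4−1 = 3
step 2: 3 = 3; sub 5 for 4: 3; = 3; G_3 = 3−1 = 2
step 3: 2 = 2; sub 6 for 5: 2; = 2; G_4 = 2−1 = 1

-1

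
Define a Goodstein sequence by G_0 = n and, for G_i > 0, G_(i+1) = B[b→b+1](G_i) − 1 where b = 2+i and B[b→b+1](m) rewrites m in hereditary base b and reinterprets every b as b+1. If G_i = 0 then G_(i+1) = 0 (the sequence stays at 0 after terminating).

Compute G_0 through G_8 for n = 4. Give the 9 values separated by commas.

4, 26, 41, 60, 83, 109, 139, 173, 211

4 —HB2→ 2^2 —bump→ 3^3 = 27 —(−1)→ 26
26 —HB3→ 2·3^2 + 2·3 + 2 —bump→ 2·4^2 + 2·4 + 2 = 42 —(−1)→ 41
41 —HB4→ 2·4^2 + 2·4 + 1 —bump→ 2·5^2 + 2·5 + 1 = 61 —(−1)→ 60
60 —HB5→ 2·5^2 + 2·5 —bump→ 2·6^2 + 2·6 = 84 —(−1)→ 83
83 —HB6→ 2·6^2 + 6 + 5 —bump→ 2·7^2 + 7 + 5 = 110 —(−1)→ 109
109 —HB7→ 2·7^2 + 7 + 4 —bump→ 2·8^2 + 8 + 4 = 140 —(−1)→ 139
139 —HB8→ 2·8^2 + 8 + 3 —bump→ 2·9^2 + 9 + 3 = 174 —(−1)→ 173
173 —HB9→ 2·9^2 + 9 + 2 —bump→ 2·10^2 + 10 + 2 = 212 —(−1)→ 211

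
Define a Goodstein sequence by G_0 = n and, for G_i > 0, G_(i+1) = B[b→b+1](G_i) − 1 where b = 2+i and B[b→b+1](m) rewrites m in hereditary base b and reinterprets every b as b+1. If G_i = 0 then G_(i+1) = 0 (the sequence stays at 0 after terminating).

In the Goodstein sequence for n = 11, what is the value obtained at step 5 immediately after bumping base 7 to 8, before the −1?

134217728

step 0: 11 = 2^(2 + 1) + 2 + 1; sub 3 for 2: 3^(3 + 1) + 3 + 1; = 85; G_1 = 85−1 = 84
step 1: 84 = 3^(3 + 1) + 3; sub 4 for 3: 4^(4 + 1) + 4; = 1028; G_2 = 1028−1 = 1027
step 2: 1027 = 4^(4 + 1) + 3; sub 5 for 4: 5^(5 + 1) + 3; = 15628; G_3 = 15628−1 = 15627
step 3: 15627 = 5^(5 + 1) + 2; sub 6 for 5: 6^(6 + 1) + 2; = 279938; G_4 = 279938−1 = 279937
step 4: 279937 = 6^(6 + 1) + 1; sub 7 for 6: 7^(7 + 1) + 1; = 5764802; G_5 = 5764802−1 = 5764801
step 5: 5764801 = 7^(7 + 1); sub 8 for 7: 8^(8 + 1); = 134217728; G_6 = 134217728−1 = 134217727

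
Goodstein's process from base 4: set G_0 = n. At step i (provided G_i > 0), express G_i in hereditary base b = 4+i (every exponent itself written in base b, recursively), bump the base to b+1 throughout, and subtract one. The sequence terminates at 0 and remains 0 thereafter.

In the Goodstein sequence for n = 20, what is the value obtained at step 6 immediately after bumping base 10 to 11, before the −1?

(0) 20|_4 = 4^2 + 4 ↦ 5^2 + 5|_5 = 30 ⇒ 29
(1) 29|_5 = 5^2 + 4 ↦ 6^2 + 4|_6 = 40 ⇒ 39
(2) 39|_6 = 6^2 + 3 ↦ 7^2 + 3|_7 = 52 ⇒ 51
(3) 51|_7 = 7^2 + 2 ↦ 8^2 + 2|_8 = 66 ⇒ 65
(4) 65|_8 = 8^2 + 1 ↦ 9^2 + 1|_9 = 82 ⇒ 81
(5) 81|_9 = 9^2 ↦ 10^2|_10 = 100 ⇒ 99
(6) 99|_10 = 9·10 + 9 ↦ 9·11 + 9|_11 = 108 ⇒ 107

108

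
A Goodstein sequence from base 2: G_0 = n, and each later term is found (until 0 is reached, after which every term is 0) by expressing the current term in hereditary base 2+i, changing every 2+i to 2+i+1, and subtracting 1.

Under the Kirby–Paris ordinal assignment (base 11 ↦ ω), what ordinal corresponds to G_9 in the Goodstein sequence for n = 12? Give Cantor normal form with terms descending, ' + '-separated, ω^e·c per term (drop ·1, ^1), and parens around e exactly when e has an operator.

ω^(ω + 1) + ω^2·2 + ω

G_0 = 12. HB_2(12) = 2^(2 + 1) + 2^2. Bump = 108. G_1 = 107.
G_1 = 107. HB_3(107) = 3^(3 + 1) + 2·3^2 + 2·3 + 2. Bump = 1066. G_2 = 1065.
G_2 = 1065. HB_4(1065) = 4^(4 + 1) + 2·4^2 + 2·4 + 1. Bump = 15686. G_3 = 15685.
G_3 = 15685. HB_5(15685) = 5^(5 + 1) + 2·5^2 + 2·5. Bump = 280020. G_4 = 280019.
G_4 = 280019. HB_6(280019) = 6^(6 + 1) + 2·6^2 + 6 + 5. Bump = 5764911. G_5 = 5764910.
G_5 = 5764910. HB_7(5764910) = 7^(7 + 1) + 2·7^2 + 7 + 4. Bump = 134217868. G_6 = 134217867.
G_6 = 134217867. HB_8(134217867) = 8^(8 + 1) + 2·8^2 + 8 + 3. Bump = 3486784575. G_7 = 3486784574.
G_7 = 3486784574. HB_9(3486784574) = 9^(9 + 1) + 2·9^2 + 9 + 2. Bump = 100000000212. G_8 = 100000000211.
G_8 = 100000000211. HB_10(100000000211) = 10^(10 + 1) + 2·10^2 + 10 + 1. Bump = 3138428376975. G_9 = 3138428376974.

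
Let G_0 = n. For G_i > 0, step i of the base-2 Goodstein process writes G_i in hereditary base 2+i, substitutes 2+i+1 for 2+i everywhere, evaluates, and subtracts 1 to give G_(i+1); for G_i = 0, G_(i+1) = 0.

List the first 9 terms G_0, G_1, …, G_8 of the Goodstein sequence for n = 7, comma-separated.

(0) 7|_2 = 2^2 + 2 + 1 ↦ 3^3 + 3 + 1|_3 = 31 ⇒ 30
(1) 30|_3 = 3^3 + 3 ↦ 4^4 + 4|_4 = 260 ⇒ 259
(2) 259|_4 = 4^4 + 3 ↦ 5^5 + 3|_5 = 3128 ⇒ 3127
(3) 3127|_5 = 5^5 + 2 ↦ 6^6 + 2|_6 = 46658 ⇒ 46657
(4) 46657|_6 = 6^6 + 1 ↦ 7^7 + 1|_7 = 823544 ⇒ 823543
(5) 823543|_7 = 7^7 ↦ 8^8|_8 = 16777216 ⇒ 16777215
(6) 16777215|_8 = 7·8^7 + 7·8^6 + 7·8^5 + 7·8^4 + 7·8^3 + 7·8^2 + 7·8 + 7 ↦ 7·9^7 + 7·9^6 + 7·9^5 + 7·9^4 + 7·9^3 + 7·9^2 + 7·9 + 7|_9 = 37665880 ⇒ 37665879
(7) 37665879|_9 = 7·9^7 + 7·9^6 + 7·9^5 + 7·9^4 + 7·9^3 + 7·9^2 + 7·9 + 6 ↦ 7·10^7 + 7·10^6 + 7·10^5 + 7·10^4 + 7·10^3 + 7·10^2 + 7·10 + 6|_10 = 77777776 ⇒ 77777775

7, 30, 259, 3127, 46657, 823543, 16777215, 37665879, 77777775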